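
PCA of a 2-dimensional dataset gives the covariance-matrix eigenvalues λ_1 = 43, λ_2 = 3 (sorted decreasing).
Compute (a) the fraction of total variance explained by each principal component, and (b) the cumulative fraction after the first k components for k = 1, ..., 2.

Step 1 — total variance = trace(Sigma) = Σ λ_i = 43 + 3 = 46.

Step 2 — fraction explained by component i = λ_i / Σ λ:
  PC1: 43/46 = 0.9348
  PC2: 3/46 = 0.0652

Step 3 — cumulative fraction after k components = (λ_1 + ... + λ_k) / Σ λ:
  k = 1: 43/46 = 0.9348
  k = 2: (43 + 3)/46 = 46/46 = 1

Summary (fraction, with percent):

explained: PC1 0.9348 (93.48%), PC2 0.0652 (6.52%);  cumulative: 0.9348, 1


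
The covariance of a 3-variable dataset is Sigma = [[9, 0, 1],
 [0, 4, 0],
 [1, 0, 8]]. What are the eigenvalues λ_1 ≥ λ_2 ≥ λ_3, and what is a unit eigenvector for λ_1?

Step 1 — characteristic polynomial p(λ) = det(λI - Sigma) = λ³ - tr·λ² + c_1·λ - det, where tr = trace, c_1 = sum of the principal 2×2 minors, det = det(Sigma):
  tr = 9 + 4 + 8 = 21,
  c_1 = (9·4 - (0)²) + (9·8 - (1)²) + (4·8 - (0)²) = 36 + 71 + 32 = 139,
  det = 9·(4·8 - (0)²) - (0)·((0)·8 - (0)·(1)) + (1)·((0)·(0) - 4·(1)) = 9·(32) - (0)·(0) + (1)·(-4) = 284.
  So p(λ) = λ³ - 21λ² + 139λ - 284.
Step 2 — look for an integer root (rational root theorem: any rational root is an integer divisor of 284). Testing λ = 4:
  p(4) = 64 - 336 + 556 - 284 = 0  ✓
  Dividing out (λ - 4): p(λ) = (λ - 4)(λ² - 17λ + 71).
Step 3 — remaining eigenvalues from the quadratic λ² - 17λ + 71 = 0:
  Δ = 17² - 4·71 = 289 - 284 = 5,  λ = (17 ± √5)/2 = (17 ± 2.2361)/2 ≈ 9.618 or 7.382.
  Sorted: λ_1 = 9.618,  λ_2 = 7.382,  λ_3 = 4  (check: sum = 21 = tr ✓).

Step 4 — unit eigenvector for λ_1 ≈ 9.618: v spans the null space of (Sigma - λ_1 I), whose rows are
  r_1 = (-0.618, 0, 1),  r_2 = (0, -5.618, 0),  r_3 = (1, 0, -1.618).
  v is orthogonal to every row, so take v ∝ r_1 × r_2 = ((0)·(0) - (1)·(-5.618), (1)·(0) - (-0.618)·(0), (-0.618)·(-5.618) - (0)·(0)) ≈ (5.618, 0, 3.4721).
  Let u = (5.618, 0, 3.4721).
  ||u|| = √((5.618)² + (0)² + (3.4721)²) = √(43.618) ≈ 6.6044,  v_1 = u/||u|| ≈ (0.8507, 0, 0.5257) (||v_1|| = 1).

λ_1 = 9.618,  λ_2 = 7.382,  λ_3 = 4;  v_1 ≈ (0.8507, 0, 0.5257)


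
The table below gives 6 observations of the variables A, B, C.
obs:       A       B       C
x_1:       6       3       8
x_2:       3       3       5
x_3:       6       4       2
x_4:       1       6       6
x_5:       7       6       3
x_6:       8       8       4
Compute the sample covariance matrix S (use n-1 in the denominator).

Step 1 — column means:
  mean(A) = (6 + 3 + 6 + 1 + 7 + 8) / 6 = 31/6 = 5.1667
  mean(B) = (3 + 3 + 4 + 6 + 6 + 8) / 6 = 30/6 = 5
  mean(C) = (8 + 5 + 2 + 6 + 3 + 4) / 6 = 28/6 = 4.6667

Step 2 — sample covariance S[i,j] = (1/(n-1)) · Σ_k (x_{k,i} - mean_i) · (x_{k,j} - mean_j), with n-1 = 5.
  S[A,A] = ((0.8333)·(0.8333) + (-2.1667)·(-2.1667) + (0.8333)·(0.8333) + (-4.1667)·(-4.1667) + (1.8333)·(1.8333) + (2.8333)·(2.8333)) / 5 = 34.8333/5 = 6.9667
  S[A,B] = ((0.8333)·(-2) + (-2.1667)·(-2) + (0.8333)·(-1) + (-4.1667)·(1) + (1.8333)·(1) + (2.8333)·(3)) / 5 = 8/5 = 1.6
  S[A,C] = ((0.8333)·(3.3333) + (-2.1667)·(0.3333) + (0.8333)·(-2.6667) + (-4.1667)·(1.3333) + (1.8333)·(-1.6667) + (2.8333)·(-0.6667)) / 5 = -10.6667/5 = -2.1333
  S[B,B] = ((-2)·(-2) + (-2)·(-2) + (-1)·(-1) + (1)·(1) + (1)·(1) + (3)·(3)) / 5 = 20/5 = 4
  S[B,C] = ((-2)·(3.3333) + (-2)·(0.3333) + (-1)·(-2.6667) + (1)·(1.3333) + (1)·(-1.6667) + (3)·(-0.6667)) / 5 = -7/5 = -1.4
  S[C,C] = ((3.3333)·(3.3333) + (0.3333)·(0.3333) + (-2.6667)·(-2.6667) + (1.3333)·(1.3333) + (-1.6667)·(-1.6667) + (-0.6667)·(-0.6667)) / 5 = 23.3333/5 = 4.6667

S is symmetric (S[j,i] = S[i,j]). Assembling:

S = [[6.9667, 1.6, -2.1333],
 [1.6, 4, -1.4],
 [-2.1333, -1.4, 4.6667]]


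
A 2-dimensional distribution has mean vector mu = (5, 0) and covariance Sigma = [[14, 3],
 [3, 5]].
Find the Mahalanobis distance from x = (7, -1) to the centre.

Step 1 — centre the observation: (x - mu) = (2, -1).

Step 2 — invert Sigma. det(Sigma) = 14·5 - (3)² = 61.
  Sigma^{-1} = (1/det) · [[d, -b], [-b, a]] = [[0.082, -0.0492],
 [-0.0492, 0.2295]].

Step 3 — form the quadratic (x - mu)^T · Sigma^{-1} · (x - mu):
  Sigma^{-1} · (x - mu) = (0.2131, -0.3279).
  (x - mu)^T · [Sigma^{-1} · (x - mu)] = (2)·(0.2131) + (-1)·(-0.3279) = 0.7541.

Step 4 — take square root: d = √(0.7541) ≈ 0.8684.

d(x, mu) = √(0.7541) ≈ 0.8684


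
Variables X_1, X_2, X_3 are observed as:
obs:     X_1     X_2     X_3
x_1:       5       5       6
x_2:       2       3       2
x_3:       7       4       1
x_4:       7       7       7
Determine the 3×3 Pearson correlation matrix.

Step 1 — column means:
  mean(X_1) = (5 + 2 + 7 + 7) / 4 = 21/4 = 5.25
  mean(X_2) = (5 + 3 + 4 + 7) / 4 = 19/4 = 4.75
  mean(X_3) = (6 + 2 + 1 + 7) / 4 = 16/4 = 4

Step 2 — sample variances and covariances s[i,j] = (1/(n-1)) · Σ_k (x_{k,i} - mean_i) · (x_{k,j} - mean_j), with n-1 = 3:
  s[X_1,X_1] = ((-0.25)·(-0.25) + (-3.25)·(-3.25) + (1.75)·(1.75) + (1.75)·(1.75)) / 3 = 16.75/3 = 5.5833
  s[X_1,X_2] = ((-0.25)·(0.25) + (-3.25)·(-1.75) + (1.75)·(-0.75) + (1.75)·(2.25)) / 3 = 8.25/3 = 2.75
  s[X_1,X_3] = ((-0.25)·(2) + (-3.25)·(-2) + (1.75)·(-3) + (1.75)·(3)) / 3 = 6/3 = 2
  s[X_2,X_2] = ((0.25)·(0.25) + (-1.75)·(-1.75) + (-0.75)·(-0.75) + (2.25)·(2.25)) / 3 = 8.75/3 = 2.9167
  s[X_2,X_3] = ((0.25)·(2) + (-1.75)·(-2) + (-0.75)·(-3) + (2.25)·(3)) / 3 = 13/3 = 4.3333
  s[X_3,X_3] = ((2)·(2) + (-2)·(-2) + (-3)·(-3) + (3)·(3)) / 3 = 26/3 = 8.6667
  Sample standard deviations s_i = √(s[i,i]):
  s(X_1) = √(5.5833) = 2.3629
  s(X_2) = √(2.9167) = 1.7078
  s(X_3) = √(8.6667) = 2.9439

Step 3 — r_{ij} = s_{ij} / (s_i · s_j):
  r[X_1,X_1] = 1 (diagonal).
  r[X_1,X_2] = 2.75 / (2.3629 · 1.7078) = 2.75 / 4.0354 = 0.6815
  r[X_1,X_3] = 2 / (2.3629 · 2.9439) = 2 / 6.9562 = 0.2875
  r[X_2,X_2] = 1 (diagonal).
  r[X_2,X_3] = 4.3333 / (1.7078 · 2.9439) = 4.3333 / 5.0277 = 0.8619
  r[X_3,X_3] = 1 (diagonal).

R is symmetric with unit diagonal. Assembling:

R = [[1, 0.6815, 0.2875],
 [0.6815, 1, 0.8619],
 [0.2875, 0.8619, 1]]


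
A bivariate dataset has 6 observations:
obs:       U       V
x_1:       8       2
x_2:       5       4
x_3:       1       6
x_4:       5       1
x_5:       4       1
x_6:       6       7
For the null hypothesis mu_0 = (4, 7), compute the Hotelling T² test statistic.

Step 1 — sample mean vector:
  mean(U) = (8 + 5 + 1 + 5 + 4 + 6) / 6 = 29/6 = 4.8333
  mean(V) = (2 + 4 + 6 + 1 + 1 + 7) / 6 = 21/6 = 3.5
  x̄ = (4.8333, 3.5),  deviation x̄ - mu_0 = (4.8333, 3.5) - (4, 7) = (0.8333, -3.5).

Step 2 — sample covariance matrix, S[i,j] = (1/(n-1)) · Σ_k (x_{k,i} - mean_i) · (x_{k,j} - mean_j), divisor n-1 = 5:
  S[U,U] = ((3.1667)·(3.1667) + (0.1667)·(0.1667) + (-3.8333)·(-3.8333) + (0.1667)·(0.1667) + (-0.8333)·(-0.8333) + (1.1667)·(1.1667)) / 5 = 26.8333/5 = 5.3667
  S[U,V] = ((3.1667)·(-1.5) + (0.1667)·(0.5) + (-3.8333)·(2.5) + (0.1667)·(-2.5) + (-0.8333)·(-2.5) + (1.1667)·(3.5)) / 5 = -8.5/5 = -1.7
  S[V,V] = ((-1.5)·(-1.5) + (0.5)·(0.5) + (2.5)·(2.5) + (-2.5)·(-2.5) + (-2.5)·(-2.5) + (3.5)·(3.5)) / 5 = 33.5/5 = 6.7
  S = [[5.3667, -1.7],
 [-1.7, 6.7]].

Step 3 — invert S. det(S) = 5.3667·6.7 - (-1.7)² = 33.0667.
  S^{-1} = (1/det) · [[d, -b], [-b, a]] = [[0.2026, 0.0514],
 [0.0514, 0.1623]].

Step 4 — quadratic form (x̄ - mu_0)^T · S^{-1} · (x̄ - mu_0):
  S^{-1} · (x̄ - mu_0) = (-0.0111, -0.5252),
  (x̄ - mu_0)^T · [...] = (0.8333)·(-0.0111) + (-3.5)·(-0.5252) = 1.829.

Step 5 — scale by n: T² = 6 · 1.829 = 10.9738.

T² ≈ 10.9738


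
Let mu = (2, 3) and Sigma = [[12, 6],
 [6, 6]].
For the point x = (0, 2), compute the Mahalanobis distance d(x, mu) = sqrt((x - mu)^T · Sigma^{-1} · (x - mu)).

Step 1 — centre the observation: (x - mu) = (-2, -1).

Step 2 — invert Sigma. det(Sigma) = 12·6 - (6)² = 36.
  Sigma^{-1} = (1/det) · [[d, -b], [-b, a]] = [[0.1667, -0.1667],
 [-0.1667, 0.3333]].

Step 3 — form the quadratic (x - mu)^T · Sigma^{-1} · (x - mu):
  Sigma^{-1} · (x - mu) = (-0.1667, 0).
  (x - mu)^T · [Sigma^{-1} · (x - mu)] = (-2)·(-0.1667) + (-1)·(0) = 0.3333.

Step 4 — take square root: d = √(0.3333) ≈ 0.5774.

d(x, mu) = √(0.3333) ≈ 0.5774


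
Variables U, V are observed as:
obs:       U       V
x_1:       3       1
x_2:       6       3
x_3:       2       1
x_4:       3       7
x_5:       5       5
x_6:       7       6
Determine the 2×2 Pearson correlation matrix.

Step 1 — column means:
  mean(U) = (3 + 6 + 2 + 3 + 5 + 7) / 6 = 26/6 = 4.3333
  mean(V) = (1 + 3 + 1 + 7 + 5 + 6) / 6 = 23/6 = 3.8333

Step 2 — sample variances and covariances s[i,j] = (1/(n-1)) · Σ_k (x_{k,i} - mean_i) · (x_{k,j} - mean_j), with n-1 = 5:
  s[U,U] = ((-1.3333)·(-1.3333) + (1.6667)·(1.6667) + (-2.3333)·(-2.3333) + (-1.3333)·(-1.3333) + (0.6667)·(0.6667) + (2.6667)·(2.6667)) / 5 = 19.3333/5 = 3.8667
  s[U,V] = ((-1.3333)·(-2.8333) + (1.6667)·(-0.8333) + (-2.3333)·(-2.8333) + (-1.3333)·(3.1667) + (0.6667)·(1.1667) + (2.6667)·(2.1667)) / 5 = 11.3333/5 = 2.2667
  s[V,V] = ((-2.8333)·(-2.8333) + (-0.8333)·(-0.8333) + (-2.8333)·(-2.8333) + (3.1667)·(3.1667) + (1.1667)·(1.1667) + (2.1667)·(2.1667)) / 5 = 32.8333/5 = 6.5667
  Sample standard deviations s_i = √(s[i,i]):
  s(U) = √(3.8667) = 1.9664
  s(V) = √(6.5667) = 2.5626

Step 3 — r_{ij} = s_{ij} / (s_i · s_j):
  r[U,U] = 1 (diagonal).
  r[U,V] = 2.2667 / (1.9664 · 2.5626) = 2.2667 / 5.039 = 0.4498
  r[V,V] = 1 (diagonal).

R is symmetric with unit diagonal. Assembling:

R = [[1, 0.4498],
 [0.4498, 1]]


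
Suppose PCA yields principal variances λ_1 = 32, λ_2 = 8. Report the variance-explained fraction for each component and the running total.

Step 1 — total variance = trace(Sigma) = Σ λ_i = 32 + 8 = 40.

Step 2 — fraction explained by component i = λ_i / Σ λ:
  PC1: 32/40 = 0.8
  PC2: 8/40 = 0.2

Step 3 — cumulative fraction after k components = (λ_1 + ... + λ_k) / Σ λ:
  k = 1: 32/40 = 0.8
  k = 2: (32 + 8)/40 = 40/40 = 1

Summary (fraction, with percent):

explained: PC1 0.8 (80%), PC2 0.2 (20%);  cumulative: 0.8, 1


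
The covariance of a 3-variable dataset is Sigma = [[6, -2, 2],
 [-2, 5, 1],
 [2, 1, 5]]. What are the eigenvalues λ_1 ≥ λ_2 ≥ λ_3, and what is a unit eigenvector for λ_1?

Step 1 — characteristic polynomial p(λ) = det(λI - Sigma) = λ³ - tr·λ² + c_1·λ - det, where tr = trace, c_1 = sum of the principal 2×2 minors, det = det(Sigma):
  tr = 6 + 5 + 5 = 16,
  c_1 = (6·5 - (-2)²) + (6·5 - (2)²) + (5·5 - (1)²) = 26 + 26 + 24 = 76,
  det = 6·(5·5 - (1)²) - (-2)·((-2)·5 - (1)·(2)) + (2)·((-2)·(1) - 5·(2)) = 6·(24) - (-2)·(-12) + (2)·(-12) = 96.
  So p(λ) = λ³ - 16λ² + 76λ - 96.
Step 2 — look for an integer root (rational root theorem: any rational root is an integer divisor of 96). Testing λ = 2:
  p(2) = 8 - 64 + 152 - 96 = 0  ✓
  Dividing out (λ - 2): p(λ) = (λ - 2)(λ² - 14λ + 48).
Step 3 — remaining eigenvalues from the quadratic λ² - 14λ + 48 = 0:
  Δ = 14² - 4·48 = 196 - 192 = 4,  λ = (14 ± √4)/2 = (14 ± 2)/2 = 8 or 6.
  Sorted: λ_1 = 8,  λ_2 = 6,  λ_3 = 2  (check: sum = 16 = tr ✓).

Step 4 — unit eigenvector for λ_1 = 8: v spans the null space of (Sigma - λ_1 I), whose rows are
  r_1 = (-2, -2, 2),  r_2 = (-2, -3, 1),  r_3 = (2, 1, -3).
  v is orthogonal to every row, so take v ∝ r_1 × r_2 = ((-2)·(1) - (2)·(-3), (2)·(-2) - (-2)·(1), (-2)·(-3) - (-2)·(-2)) = (4, -2, 2).
  Rescale (divide by 2): u = (2, -1, 1).
  ||u|| = √((2)² + (-1)² + (1)²) = √(6) ≈ 2.4495,  v_1 = u/||u|| ≈ (0.8165, -0.4082, 0.4082) (||v_1|| = 1).

λ_1 = 8,  λ_2 = 6,  λ_3 = 2;  v_1 ≈ (0.8165, -0.4082, 0.4082)


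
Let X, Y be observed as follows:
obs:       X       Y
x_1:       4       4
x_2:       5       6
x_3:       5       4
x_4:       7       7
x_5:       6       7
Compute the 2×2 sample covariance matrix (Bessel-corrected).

Step 1 — column means:
  mean(X) = (4 + 5 + 5 + 7 + 6) / 5 = 27/5 = 5.4
  mean(Y) = (4 + 6 + 4 + 7 + 7) / 5 = 28/5 = 5.6

Step 2 — sample covariance S[i,j] = (1/(n-1)) · Σ_k (x_{k,i} - mean_i) · (x_{k,j} - mean_j), with n-1 = 4.
  S[X,X] = ((-1.4)·(-1.4) + (-0.4)·(-0.4) + (-0.4)·(-0.4) + (1.6)·(1.6) + (0.6)·(0.6)) / 4 = 5.2/4 = 1.3
  S[X,Y] = ((-1.4)·(-1.6) + (-0.4)·(0.4) + (-0.4)·(-1.6) + (1.6)·(1.4) + (0.6)·(1.4)) / 4 = 5.8/4 = 1.45
  S[Y,Y] = ((-1.6)·(-1.6) + (0.4)·(0.4) + (-1.6)·(-1.6) + (1.4)·(1.4) + (1.4)·(1.4)) / 4 = 9.2/4 = 2.3

S is symmetric (S[j,i] = S[i,j]). Assembling:

S = [[1.3, 1.45],
 [1.45, 2.3]]


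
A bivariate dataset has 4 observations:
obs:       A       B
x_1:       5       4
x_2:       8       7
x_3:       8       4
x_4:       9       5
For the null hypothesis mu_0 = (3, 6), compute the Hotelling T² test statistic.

Step 1 — sample mean vector:
  mean(A) = (5 + 8 + 8 + 9) / 4 = 30/4 = 7.5
  mean(B) = (4 + 7 + 4 + 5) / 4 = 20/4 = 5
  x̄ = (7.5, 5),  deviation x̄ - mu_0 = (7.5, 5) - (3, 6) = (4.5, -1).

Step 2 — sample covariance matrix, S[i,j] = (1/(n-1)) · Σ_k (x_{k,i} - mean_i) · (x_{k,j} - mean_j), divisor n-1 = 3:
  S[A,A] = ((-2.5)·(-2.5) + (0.5)·(0.5) + (0.5)·(0.5) + (1.5)·(1.5)) / 3 = 9/3 = 3
  S[A,B] = ((-2.5)·(-1) + (0.5)·(2) + (0.5)·(-1) + (1.5)·(0)) / 3 = 3/3 = 1
  S[B,B] = ((-1)·(-1) + (2)·(2) + (-1)·(-1) + (0)·(0)) / 3 = 6/3 = 2
  S = [[3, 1],
 [1, 2]].

Step 3 — invert S. det(S) = 3·2 - (1)² = 5.
  S^{-1} = (1/det) · [[d, -b], [-b, a]] = [[0.4, -0.2],
 [-0.2, 0.6]].

Step 4 — quadratic form (x̄ - mu_0)^T · S^{-1} · (x̄ - mu_0):
  S^{-1} · (x̄ - mu_0) = (2, -1.5),
  (x̄ - mu_0)^T · [...] = (4.5)·(2) + (-1)·(-1.5) = 10.5.

Step 5 — scale by n: T² = 4 · 10.5 = 42.

T² ≈ 42


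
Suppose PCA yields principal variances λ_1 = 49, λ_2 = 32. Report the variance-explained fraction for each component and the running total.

Step 1 — total variance = trace(Sigma) = Σ λ_i = 49 + 32 = 81.

Step 2 — fraction explained by component i = λ_i / Σ λ:
  PC1: 49/81 = 0.6049
  PC2: 32/81 = 0.3951

Step 3 — cumulative fraction after k components = (λ_1 + ... + λ_k) / Σ λ:
  k = 1: 49/81 = 0.6049
  k = 2: (49 + 32)/81 = 81/81 = 1

Summary (fraction, with percent):

explained: PC1 0.6049 (60.49%), PC2 0.3951 (39.51%);  cumulative: 0.6049, 1


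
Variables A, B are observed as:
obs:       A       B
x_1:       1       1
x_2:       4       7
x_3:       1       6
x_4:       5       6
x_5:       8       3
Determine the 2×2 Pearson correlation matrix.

Step 1 — column means:
  mean(A) = (1 + 4 + 1 + 5 + 8) / 5 = 19/5 = 3.8
  mean(B) = (1 + 7 + 6 + 6 + 3) / 5 = 23/5 = 4.6

Step 2 — sample variances and covariances s[i,j] = (1/(n-1)) · Σ_k (x_{k,i} - mean_i) · (x_{k,j} - mean_j), with n-1 = 4:
  s[A,A] = ((-2.8)·(-2.8) + (0.2)·(0.2) + (-2.8)·(-2.8) + (1.2)·(1.2) + (4.2)·(4.2)) / 4 = 34.8/4 = 8.7
  s[A,B] = ((-2.8)·(-3.6) + (0.2)·(2.4) + (-2.8)·(1.4) + (1.2)·(1.4) + (4.2)·(-1.6)) / 4 = 1.6/4 = 0.4
  s[B,B] = ((-3.6)·(-3.6) + (2.4)·(2.4) + (1.4)·(1.4) + (1.4)·(1.4) + (-1.6)·(-1.6)) / 4 = 25.2/4 = 6.3
  Sample standard deviations s_i = √(s[i,i]):
  s(A) = √(8.7) = 2.9496
  s(B) = √(6.3) = 2.51

Step 3 — r_{ij} = s_{ij} / (s_i · s_j):
  r[A,A] = 1 (diagonal).
  r[A,B] = 0.4 / (2.9496 · 2.51) = 0.4 / 7.4034 = 0.054
  r[B,B] = 1 (diagonal).

R is symmetric with unit diagonal. Assembling:

R = [[1, 0.054],
 [0.054, 1]]


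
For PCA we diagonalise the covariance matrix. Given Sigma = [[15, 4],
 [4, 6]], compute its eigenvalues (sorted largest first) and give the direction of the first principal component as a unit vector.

Step 1 — characteristic polynomial of 2×2 Sigma:
  det(Sigma - λI) = λ² - trace · λ + det = 0.
  trace = 15 + 6 = 21, det = 15·6 - (4)² = 74.
Step 2 — discriminant:
  Δ = trace² - 4·det = 441 - 296 = 145.
Step 3 — eigenvalues:
  λ = (trace ± √Δ)/2 = (21 ± 12.0416)/2,
  λ_1 = 16.5208,  λ_2 = 4.4792.

Step 4 — unit eigenvector for λ_1: solve (Sigma - λ_1 I)v = 0. First row:
  (15 - 16.5208)·v_x + (4)·v_y = 0, i.e. (-1.5208)·v_x + (4)·v_y = 0,
  so v ∝ (b, λ_1 - a) = (4, 1.5208) = u.
  ||u|| = √((4)² + (1.5208)²) = √(18.3128) ≈ 4.2793,
  v_1 = u/||u|| ≈ (0.9347, 0.3554) (||v_1|| = 1).

λ_1 = 16.5208,  λ_2 = 4.4792;  v_1 ≈ (0.9347, 0.3554)


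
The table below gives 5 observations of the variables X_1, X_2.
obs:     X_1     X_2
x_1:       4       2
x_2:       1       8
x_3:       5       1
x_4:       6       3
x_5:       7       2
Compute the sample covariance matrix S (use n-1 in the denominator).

Step 1 — column means:
  mean(X_1) = (4 + 1 + 5 + 6 + 7) / 5 = 23/5 = 4.6
  mean(X_2) = (2 + 8 + 1 + 3 + 2) / 5 = 16/5 = 3.2

Step 2 — sample covariance S[i,j] = (1/(n-1)) · Σ_k (x_{k,i} - mean_i) · (x_{k,j} - mean_j), with n-1 = 4.
  S[X_1,X_1] = ((-0.6)·(-0.6) + (-3.6)·(-3.6) + (0.4)·(0.4) + (1.4)·(1.4) + (2.4)·(2.4)) / 4 = 21.2/4 = 5.3
  S[X_1,X_2] = ((-0.6)·(-1.2) + (-3.6)·(4.8) + (0.4)·(-2.2) + (1.4)·(-0.2) + (2.4)·(-1.2)) / 4 = -20.6/4 = -5.15
  S[X_2,X_2] = ((-1.2)·(-1.2) + (4.8)·(4.8) + (-2.2)·(-2.2) + (-0.2)·(-0.2) + (-1.2)·(-1.2)) / 4 = 30.8/4 = 7.7

S is symmetric (S[j,i] = S[i,j]). Assembling:

S = [[5.3, -5.15],
 [-5.15, 7.7]]


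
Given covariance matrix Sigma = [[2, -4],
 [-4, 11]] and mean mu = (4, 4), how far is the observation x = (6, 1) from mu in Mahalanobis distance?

Step 1 — centre the observation: (x - mu) = (2, -3).

Step 2 — invert Sigma. det(Sigma) = 2·11 - (-4)² = 6.
  Sigma^{-1} = (1/det) · [[d, -b], [-b, a]] = [[1.8333, 0.6667],
 [0.6667, 0.3333]].

Step 3 — form the quadratic (x - mu)^T · Sigma^{-1} · (x - mu):
  Sigma^{-1} · (x - mu) = (1.6667, 0.3333).
  (x - mu)^T · [Sigma^{-1} · (x - mu)] = (2)·(1.6667) + (-3)·(0.3333) = 2.3333.

Step 4 — take square root: d = √(2.3333) ≈ 1.5275.

d(x, mu) = √(2.3333) ≈ 1.5275


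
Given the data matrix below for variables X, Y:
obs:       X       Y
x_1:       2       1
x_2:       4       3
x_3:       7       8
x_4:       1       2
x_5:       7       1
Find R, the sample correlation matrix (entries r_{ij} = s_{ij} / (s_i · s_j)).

Step 1 — column means:
  mean(X) = (2 + 4 + 7 + 1 + 7) / 5 = 21/5 = 4.2
  mean(Y) = (1 + 3 + 8 + 2 + 1) / 5 = 15/5 = 3

Step 2 — sample variances and covariances s[i,j] = (1/(n-1)) · Σ_k (x_{k,i} - mean_i) · (x_{k,j} - mean_j), with n-1 = 4:
  s[X,X] = ((-2.2)·(-2.2) + (-0.2)·(-0.2) + (2.8)·(2.8) + (-3.2)·(-3.2) + (2.8)·(2.8)) / 4 = 30.8/4 = 7.7
  s[X,Y] = ((-2.2)·(-2) + (-0.2)·(0) + (2.8)·(5) + (-3.2)·(-1) + (2.8)·(-2)) / 4 = 16/4 = 4
  s[Y,Y] = ((-2)·(-2) + (0)·(0) + (5)·(5) + (-1)·(-1) + (-2)·(-2)) / 4 = 34/4 = 8.5
  Sample standard deviations s_i = √(s[i,i]):
  s(X) = √(7.7) = 2.7749
  s(Y) = √(8.5) = 2.9155

Step 3 — r_{ij} = s_{ij} / (s_i · s_j):
  r[X,X] = 1 (diagonal).
  r[X,Y] = 4 / (2.7749 · 2.9155) = 4 / 8.0901 = 0.4944
  r[Y,Y] = 1 (diagonal).

R is symmetric with unit diagonal. Assembling:

R = [[1, 0.4944],
 [0.4944, 1]]


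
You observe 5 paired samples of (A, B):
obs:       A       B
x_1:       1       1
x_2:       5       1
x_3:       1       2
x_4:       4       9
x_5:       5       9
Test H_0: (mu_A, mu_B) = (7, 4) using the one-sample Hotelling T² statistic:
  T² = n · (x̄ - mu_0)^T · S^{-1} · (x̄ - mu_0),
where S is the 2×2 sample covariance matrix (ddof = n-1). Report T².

Step 1 — sample mean vector:
  mean(A) = (1 + 5 + 1 + 4 + 5) / 5 = 16/5 = 3.2
  mean(B) = (1 + 1 + 2 + 9 + 9) / 5 = 22/5 = 4.4
  x̄ = (3.2, 4.4),  deviation x̄ - mu_0 = (3.2, 4.4) - (7, 4) = (-3.8, 0.4).

Step 2 — sample covariance matrix, S[i,j] = (1/(n-1)) · Σ_k (x_{k,i} - mean_i) · (x_{k,j} - mean_j), divisor n-1 = 4:
  S[A,A] = ((-2.2)·(-2.2) + (1.8)·(1.8) + (-2.2)·(-2.2) + (0.8)·(0.8) + (1.8)·(1.8)) / 4 = 16.8/4 = 4.2
  S[A,B] = ((-2.2)·(-3.4) + (1.8)·(-3.4) + (-2.2)·(-2.4) + (0.8)·(4.6) + (1.8)·(4.6)) / 4 = 18.6/4 = 4.65
  S[B,B] = ((-3.4)·(-3.4) + (-3.4)·(-3.4) + (-2.4)·(-2.4) + (4.6)·(4.6) + (4.6)·(4.6)) / 4 = 71.2/4 = 17.8
  S = [[4.2, 4.65],
 [4.65, 17.8]].

Step 3 — invert S. det(S) = 4.2·17.8 - (4.65)² = 53.1375.
  S^{-1} = (1/det) · [[d, -b], [-b, a]] = [[0.335, -0.0875],
 [-0.0875, 0.079]].

Step 4 — quadratic form (x̄ - mu_0)^T · S^{-1} · (x̄ - mu_0):
  S^{-1} · (x̄ - mu_0) = (-1.3079, 0.3641),
  (x̄ - mu_0)^T · [...] = (-3.8)·(-1.3079) + (0.4)·(0.3641) = 5.1158.

Step 5 — scale by n: T² = 5 · 5.1158 = 25.5789.

T² ≈ 25.5789


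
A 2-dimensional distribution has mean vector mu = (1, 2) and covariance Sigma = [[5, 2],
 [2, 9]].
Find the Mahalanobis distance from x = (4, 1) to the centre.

Step 1 — centre the observation: (x - mu) = (3, -1).

Step 2 — invert Sigma. det(Sigma) = 5·9 - (2)² = 41.
  Sigma^{-1} = (1/det) · [[d, -b], [-b, a]] = [[0.2195, -0.0488],
 [-0.0488, 0.122]].

Step 3 — form the quadratic (x - mu)^T · Sigma^{-1} · (x - mu):
  Sigma^{-1} · (x - mu) = (0.7073, -0.2683).
  (x - mu)^T · [Sigma^{-1} · (x - mu)] = (3)·(0.7073) + (-1)·(-0.2683) = 2.3902.

Step 4 — take square root: d = √(2.3902) ≈ 1.546.

d(x, mu) = √(2.3902) ≈ 1.546


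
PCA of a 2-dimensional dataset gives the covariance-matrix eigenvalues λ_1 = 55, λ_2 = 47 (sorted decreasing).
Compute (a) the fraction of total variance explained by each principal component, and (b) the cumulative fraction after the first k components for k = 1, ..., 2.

Step 1 — total variance = trace(Sigma) = Σ λ_i = 55 + 47 = 102.

Step 2 — fraction explained by component i = λ_i / Σ λ:
  PC1: 55/102 = 0.5392
  PC2: 47/102 = 0.4608

Step 3 — cumulative fraction after k components = (λ_1 + ... + λ_k) / Σ λ:
  k = 1: 55/102 = 0.5392
  k = 2: (55 + 47)/102 = 102/102 = 1

Summary (fraction, with percent):

explained: PC1 0.5392 (53.92%), PC2 0.4608 (46.08%);  cumulative: 0.5392, 1


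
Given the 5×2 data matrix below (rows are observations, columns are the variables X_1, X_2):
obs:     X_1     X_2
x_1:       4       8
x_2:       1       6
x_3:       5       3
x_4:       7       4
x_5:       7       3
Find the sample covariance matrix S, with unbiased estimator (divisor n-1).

Step 1 — column means:
  mean(X_1) = (4 + 1 + 5 + 7 + 7) / 5 = 24/5 = 4.8
  mean(X_2) = (8 + 6 + 3 + 4 + 3) / 5 = 24/5 = 4.8

Step 2 — sample covariance S[i,j] = (1/(n-1)) · Σ_k (x_{k,i} - mean_i) · (x_{k,j} - mean_j), with n-1 = 4.
  S[X_1,X_1] = ((-0.8)·(-0.8) + (-3.8)·(-3.8) + (0.2)·(0.2) + (2.2)·(2.2) + (2.2)·(2.2)) / 4 = 24.8/4 = 6.2
  S[X_1,X_2] = ((-0.8)·(3.2) + (-3.8)·(1.2) + (0.2)·(-1.8) + (2.2)·(-0.8) + (2.2)·(-1.8)) / 4 = -13.2/4 = -3.3
  S[X_2,X_2] = ((3.2)·(3.2) + (1.2)·(1.2) + (-1.8)·(-1.8) + (-0.8)·(-0.8) + (-1.8)·(-1.8)) / 4 = 18.8/4 = 4.7

S is symmetric (S[j,i] = S[i,j]). Assembling:

S = [[6.2, -3.3],
 [-3.3, 4.7]]


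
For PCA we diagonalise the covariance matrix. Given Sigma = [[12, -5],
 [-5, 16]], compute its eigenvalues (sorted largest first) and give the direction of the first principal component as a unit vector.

Step 1 — characteristic polynomial of 2×2 Sigma:
  det(Sigma - λI) = λ² - trace · λ + det = 0.
  trace = 12 + 16 = 28, det = 12·16 - (-5)² = 167.
Step 2 — discriminant:
  Δ = trace² - 4·det = 784 - 668 = 116.
Step 3 — eigenvalues:
  λ = (trace ± √Δ)/2 = (28 ± 10.7703)/2,
  λ_1 = 19.3852,  λ_2 = 8.6148.

Step 4 — unit eigenvector for λ_1: solve (Sigma - λ_1 I)v = 0. First row:
  (12 - 19.3852)·v_x + (-5)·v_y = 0, i.e. (-7.3852)·v_x + (-5)·v_y = 0,
  so v ∝ (b, λ_1 - a) = (-5, 7.3852); multiply by -1 so the first entry is positive: u = (5, -7.3852).
  ||u|| = √((5)² + (-7.3852)²) = √(79.5407) ≈ 8.9186,
  v_1 = u/||u|| ≈ (0.5606, -0.8281) (||v_1|| = 1).

λ_1 = 19.3852,  λ_2 = 8.6148;  v_1 ≈ (0.5606, -0.8281)


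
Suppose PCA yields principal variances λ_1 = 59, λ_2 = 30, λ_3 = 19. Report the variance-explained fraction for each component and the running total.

Step 1 — total variance = trace(Sigma) = Σ λ_i = 59 + 30 + 19 = 108.

Step 2 — fraction explained by component i = λ_i / Σ λ:
  PC1: 59/108 = 0.5463
  PC2: 30/108 = 0.2778
  PC3: 19/108 = 0.1759

Step 3 — cumulative fraction after k components = (λ_1 + ... + λ_k) / Σ λ:
  k = 1: 59/108 = 0.5463
  k = 2: (59 + 30)/108 = 89/108 = 0.8241
  k = 3: (59 + 30 + 19)/108 = 108/108 = 1

Summary (fraction, with percent):

explained: PC1 0.5463 (54.63%), PC2 0.2778 (27.78%), PC3 0.1759 (17.59%);  cumulative: 0.5463, 0.8241, 1


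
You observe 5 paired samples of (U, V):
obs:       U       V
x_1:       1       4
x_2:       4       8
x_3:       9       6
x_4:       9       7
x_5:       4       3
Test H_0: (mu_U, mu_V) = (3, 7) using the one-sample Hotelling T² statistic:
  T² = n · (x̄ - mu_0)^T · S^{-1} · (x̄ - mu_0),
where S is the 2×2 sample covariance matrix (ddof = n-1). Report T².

Step 1 — sample mean vector:
  mean(U) = (1 + 4 + 9 + 9 + 4) / 5 = 27/5 = 5.4
  mean(V) = (4 + 8 + 6 + 7 + 3) / 5 = 28/5 = 5.6
  x̄ = (5.4, 5.6),  deviation x̄ - mu_0 = (5.4, 5.6) - (3, 7) = (2.4, -1.4).

Step 2 — sample covariance matrix, S[i,j] = (1/(n-1)) · Σ_k (x_{k,i} - mean_i) · (x_{k,j} - mean_j), divisor n-1 = 4:
  S[U,U] = ((-4.4)·(-4.4) + (-1.4)·(-1.4) + (3.6)·(3.6) + (3.6)·(3.6) + (-1.4)·(-1.4)) / 4 = 49.2/4 = 12.3
  S[U,V] = ((-4.4)·(-1.6) + (-1.4)·(2.4) + (3.6)·(0.4) + (3.6)·(1.4) + (-1.4)·(-2.6)) / 4 = 13.8/4 = 3.45
  S[V,V] = ((-1.6)·(-1.6) + (2.4)·(2.4) + (0.4)·(0.4) + (1.4)·(1.4) + (-2.6)·(-2.6)) / 4 = 17.2/4 = 4.3
  S = [[12.3, 3.45],
 [3.45, 4.3]].

Step 3 — invert S. det(S) = 12.3·4.3 - (3.45)² = 40.9875.
  S^{-1} = (1/det) · [[d, -b], [-b, a]] = [[0.1049, -0.0842],
 [-0.0842, 0.3001]].

Step 4 — quadratic form (x̄ - mu_0)^T · S^{-1} · (x̄ - mu_0):
  S^{-1} · (x̄ - mu_0) = (0.3696, -0.6221),
  (x̄ - mu_0)^T · [...] = (2.4)·(0.3696) + (-1.4)·(-0.6221) = 1.7581.

Step 5 — scale by n: T² = 5 · 1.7581 = 8.7905.

T² ≈ 8.7905


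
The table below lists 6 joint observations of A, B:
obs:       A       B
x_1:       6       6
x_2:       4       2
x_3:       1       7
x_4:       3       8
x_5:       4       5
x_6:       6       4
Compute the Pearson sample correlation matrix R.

Step 1 — column means:
  mean(A) = (6 + 4 + 1 + 3 + 4 + 6) / 6 = 24/6 = 4
  mean(B) = (6 + 2 + 7 + 8 + 5 + 4) / 6 = 32/6 = 5.3333

Step 2 — sample variances and covariances s[i,j] = (1/(n-1)) · Σ_k (x_{k,i} - mean_i) · (x_{k,j} - mean_j), with n-1 = 5:
  s[A,A] = ((2)·(2) + (0)·(0) + (-3)·(-3) + (-1)·(-1) + (0)·(0) + (2)·(2)) / 5 = 18/5 = 3.6
  s[A,B] = ((2)·(0.6667) + (0)·(-3.3333) + (-3)·(1.6667) + (-1)·(2.6667) + (0)·(-0.3333) + (2)·(-1.3333)) / 5 = -9/5 = -1.8
  s[B,B] = ((0.6667)·(0.6667) + (-3.3333)·(-3.3333) + (1.6667)·(1.6667) + (2.6667)·(2.6667) + (-0.3333)·(-0.3333) + (-1.3333)·(-1.3333)) / 5 = 23.3333/5 = 4.6667
  Sample standard deviations s_i = √(s[i,i]):
  s(A) = √(3.6) = 1.8974
  s(B) = √(4.6667) = 2.1602

Step 3 — r_{ij} = s_{ij} / (s_i · s_j):
  r[A,A] = 1 (diagonal).
  r[A,B] = -1.8 / (1.8974 · 2.1602) = -1.8 / 4.0988 = -0.4392
  r[B,B] = 1 (diagonal).

R is symmetric with unit diagonal. Assembling:

R = [[1, -0.4392],
 [-0.4392, 1]]


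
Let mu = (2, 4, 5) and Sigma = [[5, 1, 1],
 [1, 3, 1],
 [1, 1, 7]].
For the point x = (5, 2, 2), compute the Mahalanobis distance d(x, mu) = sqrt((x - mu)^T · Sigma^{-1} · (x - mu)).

Step 1 — centre the observation: (x - mu) = (3, -2, -3).

Step 2 — invert Sigma (cofactor / det for 3×3, or solve directly):
  Sigma^{-1} = [[0.2174, -0.0652, -0.0217],
 [-0.0652, 0.3696, -0.0435],
 [-0.0217, -0.0435, 0.1522]].

Step 3 — form the quadratic (x - mu)^T · Sigma^{-1} · (x - mu):
  Sigma^{-1} · (x - mu) = (0.8478, -0.8043, -0.4348).
  (x - mu)^T · [Sigma^{-1} · (x - mu)] = (3)·(0.8478) + (-2)·(-0.8043) + (-3)·(-0.4348) = 5.4565.

Step 4 — take square root: d = √(5.4565) ≈ 2.3359.

d(x, mu) = √(5.4565) ≈ 2.3359


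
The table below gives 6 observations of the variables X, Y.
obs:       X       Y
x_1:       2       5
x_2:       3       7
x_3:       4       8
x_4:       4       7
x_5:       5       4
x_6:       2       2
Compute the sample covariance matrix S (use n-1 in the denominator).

Step 1 — column means:
  mean(X) = (2 + 3 + 4 + 4 + 5 + 2) / 6 = 20/6 = 3.3333
  mean(Y) = (5 + 7 + 8 + 7 + 4 + 2) / 6 = 33/6 = 5.5

Step 2 — sample covariance S[i,j] = (1/(n-1)) · Σ_k (x_{k,i} - mean_i) · (x_{k,j} - mean_j), with n-1 = 5.
  S[X,X] = ((-1.3333)·(-1.3333) + (-0.3333)·(-0.3333) + (0.6667)·(0.6667) + (0.6667)·(0.6667) + (1.6667)·(1.6667) + (-1.3333)·(-1.3333)) / 5 = 7.3333/5 = 1.4667
  S[X,Y] = ((-1.3333)·(-0.5) + (-0.3333)·(1.5) + (0.6667)·(2.5) + (0.6667)·(1.5) + (1.6667)·(-1.5) + (-1.3333)·(-3.5)) / 5 = 5/5 = 1
  S[Y,Y] = ((-0.5)·(-0.5) + (1.5)·(1.5) + (2.5)·(2.5) + (1.5)·(1.5) + (-1.5)·(-1.5) + (-3.5)·(-3.5)) / 5 = 25.5/5 = 5.1

S is symmetric (S[j,i] = S[i,j]). Assembling:

S = [[1.4667, 1],
 [1, 5.1]]


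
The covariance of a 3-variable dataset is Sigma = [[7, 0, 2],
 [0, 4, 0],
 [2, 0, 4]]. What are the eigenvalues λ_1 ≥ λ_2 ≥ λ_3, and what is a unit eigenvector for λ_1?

Step 1 — characteristic polynomial p(λ) = det(λI - Sigma) = λ³ - tr·λ² + c_1·λ - det, where tr = trace, c_1 = sum of the principal 2×2 minors, det = det(Sigma):
  tr = 7 + 4 + 4 = 15,
  c_1 = (7·4 - (0)²) + (7·4 - (2)²) + (4·4 - (0)²) = 28 + 24 + 16 = 68,
  det = 7·(4·4 - (0)²) - (0)·((0)·4 - (0)·(2)) + (2)·((0)·(0) - 4·(2)) = 7·(16) - (0)·(0) + (2)·(-8) = 96.
  So p(λ) = λ³ - 15λ² + 68λ - 96.
Step 2 — look for an integer root (rational root theorem: any rational root is an integer divisor of 96). Testing λ = 3:
  p(3) = 27 - 135 + 204 - 96 = 0  ✓
  Dividing out (λ - 3): p(λ) = (λ - 3)(λ² - 12λ + 32).
Step 3 — remaining eigenvalues from the quadratic λ² - 12λ + 32 = 0:
  Δ = 12² - 4·32 = 144 - 128 = 16,  λ = (12 ± √16)/2 = (12 ± 4)/2 = 8 or 4.
  Sorted: λ_1 = 8,  λ_2 = 4,  λ_3 = 3  (check: sum = 15 = tr ✓).

Step 4 — unit eigenvector for λ_1 = 8: v spans the null space of (Sigma - λ_1 I), whose rows are
  r_1 = (-1, 0, 2),  r_2 = (0, -4, 0),  r_3 = (2, 0, -4).
  v is orthogonal to every row, so take v ∝ r_1 × r_2 = ((0)·(0) - (2)·(-4), (2)·(0) - (-1)·(0), (-1)·(-4) - (0)·(0)) = (8, 0, 4).
  Rescale (divide by 4): u = (2, 0, 1).
  ||u|| = √((2)² + (0)² + (1)²) = √(5) ≈ 2.2361,  v_1 = u/||u|| ≈ (0.8944, 0, 0.4472) (||v_1|| = 1).

λ_1 = 8,  λ_2 = 4,  λ_3 = 3;  v_1 ≈ (0.8944, 0, 0.4472)


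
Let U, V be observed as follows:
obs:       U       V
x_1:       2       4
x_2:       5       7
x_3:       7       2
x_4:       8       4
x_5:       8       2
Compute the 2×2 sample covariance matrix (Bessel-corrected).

Step 1 — column means:
  mean(U) = (2 + 5 + 7 + 8 + 8) / 5 = 30/5 = 6
  mean(V) = (4 + 7 + 2 + 4 + 2) / 5 = 19/5 = 3.8

Step 2 — sample covariance S[i,j] = (1/(n-1)) · Σ_k (x_{k,i} - mean_i) · (x_{k,j} - mean_j), with n-1 = 4.
  S[U,U] = ((-4)·(-4) + (-1)·(-1) + (1)·(1) + (2)·(2) + (2)·(2)) / 4 = 26/4 = 6.5
  S[U,V] = ((-4)·(0.2) + (-1)·(3.2) + (1)·(-1.8) + (2)·(0.2) + (2)·(-1.8)) / 4 = -9/4 = -2.25
  S[V,V] = ((0.2)·(0.2) + (3.2)·(3.2) + (-1.8)·(-1.8) + (0.2)·(0.2) + (-1.8)·(-1.8)) / 4 = 16.8/4 = 4.2

S is symmetric (S[j,i] = S[i,j]). Assembling:

S = [[6.5, -2.25],
 [-2.25, 4.2]]


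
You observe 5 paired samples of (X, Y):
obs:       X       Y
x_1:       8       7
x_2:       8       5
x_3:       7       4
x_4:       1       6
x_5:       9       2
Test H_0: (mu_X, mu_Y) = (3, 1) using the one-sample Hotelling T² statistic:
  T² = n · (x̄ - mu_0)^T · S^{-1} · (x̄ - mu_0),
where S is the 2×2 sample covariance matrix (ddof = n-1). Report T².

Step 1 — sample mean vector:
  mean(X) = (8 + 8 + 7 + 1 + 9) / 5 = 33/5 = 6.6
  mean(Y) = (7 + 5 + 4 + 6 + 2) / 5 = 24/5 = 4.8
  x̄ = (6.6, 4.8),  deviation x̄ - mu_0 = (6.6, 4.8) - (3, 1) = (3.6, 3.8).

Step 2 — sample covariance matrix, S[i,j] = (1/(n-1)) · Σ_k (x_{k,i} - mean_i) · (x_{k,j} - mean_j), divisor n-1 = 4:
  S[X,X] = ((1.4)·(1.4) + (1.4)·(1.4) + (0.4)·(0.4) + (-5.6)·(-5.6) + (2.4)·(2.4)) / 4 = 41.2/4 = 10.3
  S[X,Y] = ((1.4)·(2.2) + (1.4)·(0.2) + (0.4)·(-0.8) + (-5.6)·(1.2) + (2.4)·(-2.8)) / 4 = -10.4/4 = -2.6
  S[Y,Y] = ((2.2)·(2.2) + (0.2)·(0.2) + (-0.8)·(-0.8) + (1.2)·(1.2) + (-2.8)·(-2.8)) / 4 = 14.8/4 = 3.7
  S = [[10.3, -2.6],
 [-2.6, 3.7]].

Step 3 — invert S. det(S) = 10.3·3.7 - (-2.6)² = 31.35.
  S^{-1} = (1/det) · [[d, -b], [-b, a]] = [[0.118, 0.0829],
 [0.0829, 0.3285]].

Step 4 — quadratic form (x̄ - mu_0)^T · S^{-1} · (x̄ - mu_0):
  S^{-1} · (x̄ - mu_0) = (0.74, 1.547),
  (x̄ - mu_0)^T · [...] = (3.6)·(0.74) + (3.8)·(1.547) = 8.5429.

Step 5 — scale by n: T² = 5 · 8.5429 = 42.7145.

T² ≈ 42.7145


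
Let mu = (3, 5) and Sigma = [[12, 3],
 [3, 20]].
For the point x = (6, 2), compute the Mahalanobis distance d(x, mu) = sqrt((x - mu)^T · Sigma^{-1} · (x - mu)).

Step 1 — centre the observation: (x - mu) = (3, -3).

Step 2 — invert Sigma. det(Sigma) = 12·20 - (3)² = 231.
  Sigma^{-1} = (1/det) · [[d, -b], [-b, a]] = [[0.0866, -0.013],
 [-0.013, 0.0519]].

Step 3 — form the quadratic (x - mu)^T · Sigma^{-1} · (x - mu):
  Sigma^{-1} · (x - mu) = (0.2987, -0.1948).
  (x - mu)^T · [Sigma^{-1} · (x - mu)] = (3)·(0.2987) + (-3)·(-0.1948) = 1.4805.

Step 4 — take square root: d = √(1.4805) ≈ 1.2168.

d(x, mu) = √(1.4805) ≈ 1.2168


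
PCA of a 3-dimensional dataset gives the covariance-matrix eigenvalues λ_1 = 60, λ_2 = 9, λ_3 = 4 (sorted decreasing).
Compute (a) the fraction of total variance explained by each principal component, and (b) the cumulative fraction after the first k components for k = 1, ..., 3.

Step 1 — total variance = trace(Sigma) = Σ λ_i = 60 + 9 + 4 = 73.

Step 2 — fraction explained by component i = λ_i / Σ λ:
  PC1: 60/73 = 0.8219
  PC2: 9/73 = 0.1233
  PC3: 4/73 = 0.0548

Step 3 — cumulative fraction after k components = (λ_1 + ... + λ_k) / Σ λ:
  k = 1: 60/73 = 0.8219
  k = 2: (60 + 9)/73 = 69/73 = 0.9452
  k = 3: (60 + 9 + 4)/73 = 73/73 = 1

Summary (fraction, with percent):

explained: PC1 0.8219 (82.19%), PC2 0.1233 (12.33%), PC3 0.0548 (5.48%);  cumulative: 0.8219, 0.9452, 1


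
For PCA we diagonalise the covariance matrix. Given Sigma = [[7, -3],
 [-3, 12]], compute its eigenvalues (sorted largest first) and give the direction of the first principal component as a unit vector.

Step 1 — characteristic polynomial of 2×2 Sigma:
  det(Sigma - λI) = λ² - trace · λ + det = 0.
  trace = 7 + 12 = 19, det = 7·12 - (-3)² = 75.
Step 2 — discriminant:
  Δ = trace² - 4·det = 361 - 300 = 61.
Step 3 — eigenvalues:
  λ = (trace ± √Δ)/2 = (19 ± 7.8102)/2,
  λ_1 = 13.4051,  λ_2 = 5.5949.

Step 4 — unit eigenvector for λ_1: solve (Sigma - λ_1 I)v = 0. First row:
  (7 - 13.4051)·v_x + (-3)·v_y = 0, i.e. (-6.4051)·v_x + (-3)·v_y = 0,
  so v ∝ (b, λ_1 - a) = (-3, 6.4051); multiply by -1 so the first entry is positive: u = (3, -6.4051).
  ||u|| = √((3)² + (-6.4051)²) = √(50.0256) ≈ 7.0729,
  v_1 = u/||u|| ≈ (0.4242, -0.9056) (||v_1|| = 1).

λ_1 = 13.4051,  λ_2 = 5.5949;  v_1 ≈ (0.4242, -0.9056)


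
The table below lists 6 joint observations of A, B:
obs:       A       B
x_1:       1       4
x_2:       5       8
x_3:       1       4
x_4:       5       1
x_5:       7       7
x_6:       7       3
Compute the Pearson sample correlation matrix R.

Step 1 — column means:
  mean(A) = (1 + 5 + 1 + 5 + 7 + 7) / 6 = 26/6 = 4.3333
  mean(B) = (4 + 8 + 4 + 1 + 7 + 3) / 6 = 27/6 = 4.5

Step 2 — sample variances and covariances s[i,j] = (1/(n-1)) · Σ_k (x_{k,i} - mean_i) · (x_{k,j} - mean_j), with n-1 = 5:
  s[A,A] = ((-3.3333)·(-3.3333) + (0.6667)·(0.6667) + (-3.3333)·(-3.3333) + (0.6667)·(0.6667) + (2.6667)·(2.6667) + (2.6667)·(2.6667)) / 5 = 37.3333/5 = 7.4667
  s[A,B] = ((-3.3333)·(-0.5) + (0.6667)·(3.5) + (-3.3333)·(-0.5) + (0.6667)·(-3.5) + (2.6667)·(2.5) + (2.6667)·(-1.5)) / 5 = 6/5 = 1.2
  s[B,B] = ((-0.5)·(-0.5) + (3.5)·(3.5) + (-0.5)·(-0.5) + (-3.5)·(-3.5) + (2.5)·(2.5) + (-1.5)·(-1.5)) / 5 = 33.5/5 = 6.7
  Sample standard deviations s_i = √(s[i,i]):
  s(A) = √(7.4667) = 2.7325
  s(B) = √(6.7) = 2.5884

Step 3 — r_{ij} = s_{ij} / (s_i · s_j):
  r[A,A] = 1 (diagonal).
  r[A,B] = 1.2 / (2.7325 · 2.5884) = 1.2 / 7.073 = 0.1697
  r[B,B] = 1 (diagonal).

R is symmetric with unit diagonal. Assembling:

R = [[1, 0.1697],
 [0.1697, 1]]


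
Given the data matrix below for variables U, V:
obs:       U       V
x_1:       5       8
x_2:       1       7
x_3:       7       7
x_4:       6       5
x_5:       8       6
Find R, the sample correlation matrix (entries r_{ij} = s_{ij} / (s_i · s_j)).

Step 1 — column means:
  mean(U) = (5 + 1 + 7 + 6 + 8) / 5 = 27/5 = 5.4
  mean(V) = (8 + 7 + 7 + 5 + 6) / 5 = 33/5 = 6.6

Step 2 — sample variances and covariances s[i,j] = (1/(n-1)) · Σ_k (x_{k,i} - mean_i) · (x_{k,j} - mean_j), with n-1 = 4:
  s[U,U] = ((-0.4)·(-0.4) + (-4.4)·(-4.4) + (1.6)·(1.6) + (0.6)·(0.6) + (2.6)·(2.6)) / 4 = 29.2/4 = 7.3
  s[U,V] = ((-0.4)·(1.4) + (-4.4)·(0.4) + (1.6)·(0.4) + (0.6)·(-1.6) + (2.6)·(-0.6)) / 4 = -4.2/4 = -1.05
  s[V,V] = ((1.4)·(1.4) + (0.4)·(0.4) + (0.4)·(0.4) + (-1.6)·(-1.6) + (-0.6)·(-0.6)) / 4 = 5.2/4 = 1.3
  Sample standard deviations s_i = √(s[i,i]):
  s(U) = √(7.3) = 2.7019
  s(V) = √(1.3) = 1.1402

Step 3 — r_{ij} = s_{ij} / (s_i · s_j):
  r[U,U] = 1 (diagonal).
  r[U,V] = -1.05 / (2.7019 · 1.1402) = -1.05 / 3.0806 = -0.3408
  r[V,V] = 1 (diagonal).

R is symmetric with unit diagonal. Assembling:

R = [[1, -0.3408],
 [-0.3408, 1]]


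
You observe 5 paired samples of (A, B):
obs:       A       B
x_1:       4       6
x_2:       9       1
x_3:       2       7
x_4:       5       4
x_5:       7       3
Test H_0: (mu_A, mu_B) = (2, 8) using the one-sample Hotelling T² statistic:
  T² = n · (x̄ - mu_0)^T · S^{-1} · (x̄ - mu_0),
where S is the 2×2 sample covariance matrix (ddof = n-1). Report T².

Step 1 — sample mean vector:
  mean(A) = (4 + 9 + 2 + 5 + 7) / 5 = 27/5 = 5.4
  mean(B) = (6 + 1 + 7 + 4 + 3) / 5 = 21/5 = 4.2
  x̄ = (5.4, 4.2),  deviation x̄ - mu_0 = (5.4, 4.2) - (2, 8) = (3.4, -3.8).

Step 2 — sample covariance matrix, S[i,j] = (1/(n-1)) · Σ_k (x_{k,i} - mean_i) · (x_{k,j} - mean_j), divisor n-1 = 4:
  S[A,A] = ((-1.4)·(-1.4) + (3.6)·(3.6) + (-3.4)·(-3.4) + (-0.4)·(-0.4) + (1.6)·(1.6)) / 4 = 29.2/4 = 7.3
  S[A,B] = ((-1.4)·(1.8) + (3.6)·(-3.2) + (-3.4)·(2.8) + (-0.4)·(-0.2) + (1.6)·(-1.2)) / 4 = -25.4/4 = -6.35
  S[B,B] = ((1.8)·(1.8) + (-3.2)·(-3.2) + (2.8)·(2.8) + (-0.2)·(-0.2) + (-1.2)·(-1.2)) / 4 = 22.8/4 = 5.7
  S = [[7.3, -6.35],
 [-6.35, 5.7]].

Step 3 — invert S. det(S) = 7.3·5.7 - (-6.35)² = 1.2875.
  S^{-1} = (1/det) · [[d, -b], [-b, a]] = [[4.4272, 4.932],
 [4.932, 5.6699]].

Step 4 — quadratic form (x̄ - mu_0)^T · S^{-1} · (x̄ - mu_0):
  S^{-1} · (x̄ - mu_0) = (-3.6893, -4.7767),
  (x̄ - mu_0)^T · [...] = (3.4)·(-3.6893) + (-3.8)·(-4.7767) = 5.6078.

Step 5 — scale by n: T² = 5 · 5.6078 = 28.0388.

T² ≈ 28.0388


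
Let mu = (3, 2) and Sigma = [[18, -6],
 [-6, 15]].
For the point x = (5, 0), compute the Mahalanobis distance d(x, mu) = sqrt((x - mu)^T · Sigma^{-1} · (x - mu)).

Step 1 — centre the observation: (x - mu) = (2, -2).

Step 2 — invert Sigma. det(Sigma) = 18·15 - (-6)² = 234.
  Sigma^{-1} = (1/det) · [[d, -b], [-b, a]] = [[0.0641, 0.0256],
 [0.0256, 0.0769]].

Step 3 — form the quadratic (x - mu)^T · Sigma^{-1} · (x - mu):
  Sigma^{-1} · (x - mu) = (0.0769, -0.1026).
  (x - mu)^T · [Sigma^{-1} · (x - mu)] = (2)·(0.0769) + (-2)·(-0.1026) = 0.359.

Step 4 — take square root: d = √(0.359) ≈ 0.5991.

d(x, mu) = √(0.359) ≈ 0.5991


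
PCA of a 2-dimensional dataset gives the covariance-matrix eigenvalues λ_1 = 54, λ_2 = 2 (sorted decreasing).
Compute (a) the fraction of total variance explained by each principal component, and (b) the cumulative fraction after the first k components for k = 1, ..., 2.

Step 1 — total variance = trace(Sigma) = Σ λ_i = 54 + 2 = 56.

Step 2 — fraction explained by component i = λ_i / Σ λ:
  PC1: 54/56 = 0.9643
  PC2: 2/56 = 0.0357

Step 3 — cumulative fraction after k components = (λ_1 + ... + λ_k) / Σ λ:
  k = 1: 54/56 = 0.9643
  k = 2: (54 + 2)/56 = 56/56 = 1

Summary (fraction, with percent):

explained: PC1 0.9643 (96.43%), PC2 0.0357 (3.57%);  cumulative: 0.9643, 1
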